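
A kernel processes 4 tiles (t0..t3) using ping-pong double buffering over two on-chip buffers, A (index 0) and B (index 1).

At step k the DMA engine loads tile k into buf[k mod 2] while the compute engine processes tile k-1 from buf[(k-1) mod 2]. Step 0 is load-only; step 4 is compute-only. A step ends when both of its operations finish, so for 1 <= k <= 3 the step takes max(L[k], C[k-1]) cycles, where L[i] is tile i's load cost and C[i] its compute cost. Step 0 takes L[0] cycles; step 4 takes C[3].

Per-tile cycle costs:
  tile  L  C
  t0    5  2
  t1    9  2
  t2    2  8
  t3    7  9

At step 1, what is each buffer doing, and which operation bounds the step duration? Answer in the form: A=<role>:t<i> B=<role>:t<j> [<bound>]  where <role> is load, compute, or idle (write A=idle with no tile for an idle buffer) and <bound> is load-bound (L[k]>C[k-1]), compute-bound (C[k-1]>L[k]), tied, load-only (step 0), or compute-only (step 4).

step 1: A=compute:t0 B=load:t1 [load-bound]

[0] DMA t0→A (5c) ∥ CU idle ⇒ 5c, clock 5
[1] DMA t1→B (9c) ∥ CU A:t0 (2c) ⇒ 9c, clock 14
[2] DMA t2→A (2c) ∥ CU B:t1 (2c) ⇒ 2c, clock 16
[3] DMA t3→B (7c) ∥ CU A:t2 (8c) ⇒ 8c, clock 24
[4] DMA idle ∥ CU B:t3 (9c) ⇒ 9c, clock 33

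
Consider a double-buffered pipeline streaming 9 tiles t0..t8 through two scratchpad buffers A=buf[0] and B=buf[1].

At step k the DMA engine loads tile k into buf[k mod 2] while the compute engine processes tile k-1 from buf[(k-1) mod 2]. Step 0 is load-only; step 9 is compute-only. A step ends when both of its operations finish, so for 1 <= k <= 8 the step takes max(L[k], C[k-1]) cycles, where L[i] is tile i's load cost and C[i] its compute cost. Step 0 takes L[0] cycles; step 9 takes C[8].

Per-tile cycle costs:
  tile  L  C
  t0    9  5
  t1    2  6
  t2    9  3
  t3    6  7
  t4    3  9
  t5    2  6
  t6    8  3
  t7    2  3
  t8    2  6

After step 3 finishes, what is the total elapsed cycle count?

end_cycle[3] = 29

[0] DMA t0→A (9c) ∥ CU idle ⇒ 9c, clock 9
[1] DMA t1→B (2c) ∥ CU A:t0 (5c) ⇒ 5c, clock 14
[2] DMA t2→A (9c) ∥ CU B:t1 (6c) ⇒ 9c, clock 23
[3] DMA t3→B (6c) ∥ CU A:t2 (3c) ⇒ 6c, clock 29
[4] DMA t4→A (3c) ∥ CU B:t3 (7c) ⇒ 7c, clock 36
[5] DMA t5→B (2c) ∥ CU A:t4 (9c) ⇒ 9c, clock 45
[6] DMA t6→A (8c) ∥ CU B:t5 (6c) ⇒ 8c, clock 53
[7] DMA t7→B (2c) ∥ CU A:t6 (3c) ⇒ 3c, clock 56
[8] DMA t8→A (2c) ∥ CU B:t7 (3c) ⇒ 3c, clock 59
[9] DMA idle ∥ CU A:t8 (6c) ⇒ 6c, clock 65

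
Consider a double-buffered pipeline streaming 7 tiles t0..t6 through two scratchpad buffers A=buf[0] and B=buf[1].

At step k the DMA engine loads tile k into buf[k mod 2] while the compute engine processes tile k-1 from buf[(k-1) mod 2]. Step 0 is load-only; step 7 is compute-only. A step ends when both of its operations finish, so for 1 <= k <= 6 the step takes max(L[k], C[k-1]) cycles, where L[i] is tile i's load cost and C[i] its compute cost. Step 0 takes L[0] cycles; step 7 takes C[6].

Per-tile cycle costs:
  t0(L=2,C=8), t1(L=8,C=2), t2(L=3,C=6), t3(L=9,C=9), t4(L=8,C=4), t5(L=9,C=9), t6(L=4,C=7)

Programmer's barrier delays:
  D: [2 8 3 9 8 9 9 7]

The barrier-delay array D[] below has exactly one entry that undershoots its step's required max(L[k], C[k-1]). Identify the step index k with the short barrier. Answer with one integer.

hazard at step 4

k=0 barrier L[0]=2→2c, D[0]=2 ok
k=1 barrier max(L[1]=8,C[0]=8)→8c, D[1]=8 ok
k=2 barrier max(L[2]=3,C[1]=2)→3c, D[2]=3 ok
k=3 barrier max(L[3]=9,C[2]=6)→9c, D[3]=9 ok
k=4 barrier max(L[4]=8,C[3]=9)→9c, D[4]=8 SHORT
k=5 barrier max(L[5]=9,C[4]=4)→9c, D[5]=9 ok
k=6 barrier max(L[6]=4,C[5]=9)→9c, D[6]=9 ok
k=7 barrier C[6]=7→7c, D[7]=7 ok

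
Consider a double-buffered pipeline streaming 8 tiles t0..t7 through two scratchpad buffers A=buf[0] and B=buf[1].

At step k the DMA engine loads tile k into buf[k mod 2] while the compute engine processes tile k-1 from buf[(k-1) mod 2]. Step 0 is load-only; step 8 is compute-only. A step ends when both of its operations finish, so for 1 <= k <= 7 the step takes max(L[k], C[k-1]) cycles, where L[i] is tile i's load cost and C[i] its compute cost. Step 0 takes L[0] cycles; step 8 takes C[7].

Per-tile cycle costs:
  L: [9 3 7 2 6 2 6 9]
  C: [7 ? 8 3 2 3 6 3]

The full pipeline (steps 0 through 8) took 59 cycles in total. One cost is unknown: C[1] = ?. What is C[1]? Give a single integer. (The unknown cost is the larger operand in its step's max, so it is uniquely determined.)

step 0 | dur = L[0]=9 = 9
step 1 | dur = max(L[1]=3, C[0]=7) = 7
step 2 | dur = max(L[2]=7, C[1]=?) = C[1]  (unknown; binding)
step 3 | dur = max(L[3]=2, C[2]=8) = 8
step 4 | dur = max(L[4]=6, C[3]=3) = 6
step 5 | dur = max(L[5]=2, C[4]=2) = 2
step 6 | dur = max(L[6]=6, C[5]=3) = 6
step 7 | dur = max(L[7]=9, C[6]=6) = 9
step 8 | dur = C[7]=3 = 3
sum of known step durations = 50
dur[2] = total - known = 59 - 50 = 9
C[1] is the binding max in step 2, so C[1] = dur[2] = 9

C[1] = 9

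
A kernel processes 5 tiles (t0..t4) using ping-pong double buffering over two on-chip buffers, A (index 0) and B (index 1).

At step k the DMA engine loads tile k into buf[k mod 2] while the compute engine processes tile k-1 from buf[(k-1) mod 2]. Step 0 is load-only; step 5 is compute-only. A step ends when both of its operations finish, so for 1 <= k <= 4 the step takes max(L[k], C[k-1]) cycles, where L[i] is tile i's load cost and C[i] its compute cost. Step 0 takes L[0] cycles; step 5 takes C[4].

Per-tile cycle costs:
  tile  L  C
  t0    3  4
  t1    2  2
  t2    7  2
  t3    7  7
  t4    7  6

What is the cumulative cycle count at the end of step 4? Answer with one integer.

end_cycle[4] = 28

[0] DMA t0→A (3c) ∥ CU idle ⇒ 3c, clock 3
[1] DMA t1→B (2c) ∥ CU A:t0 (4c) ⇒ 4c, clock 7
[2] DMA t2→A (7c) ∥ CU B:t1 (2c) ⇒ 7c, clock 14
[3] DMA t3→B (7c) ∥ CU A:t2 (2c) ⇒ 7c, clock 21
[4] DMA t4→A (7c) ∥ CU B:t3 (7c) ⇒ 7c, clock 28
[5] DMA idle ∥ CU A:t4 (6c) ⇒ 6c, clock 34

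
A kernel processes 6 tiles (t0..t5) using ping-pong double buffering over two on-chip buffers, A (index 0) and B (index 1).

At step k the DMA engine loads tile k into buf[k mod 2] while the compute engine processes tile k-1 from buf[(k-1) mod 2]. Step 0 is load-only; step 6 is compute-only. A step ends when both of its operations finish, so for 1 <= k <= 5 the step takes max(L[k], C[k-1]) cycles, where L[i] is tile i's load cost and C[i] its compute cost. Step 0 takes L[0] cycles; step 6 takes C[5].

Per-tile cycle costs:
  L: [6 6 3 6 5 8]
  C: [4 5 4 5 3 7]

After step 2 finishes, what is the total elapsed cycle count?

end_cycle[2] = 17

[0] DMA t0→A (6c) ∥ CU idle ⇒ 6c, clock 6
[1] DMA t1→B (6c) ∥ CU A:t0 (4c) ⇒ 6c, clock 12
[2] DMA t2→A (3c) ∥ CU B:t1 (5c) ⇒ 5c, clock 17
[3] DMA t3→B (6c) ∥ CU A:t2 (4c) ⇒ 6c, clock 23
[4] DMA t4→A (5c) ∥ CU B:t3 (5c) ⇒ 5c, clock 28
[5] DMA t5→B (8c) ∥ CU A:t4 (3c) ⇒ 8c, clock 36
[6] DMA idle ∥ CU B:t5 (7c) ⇒ 7c, clock 43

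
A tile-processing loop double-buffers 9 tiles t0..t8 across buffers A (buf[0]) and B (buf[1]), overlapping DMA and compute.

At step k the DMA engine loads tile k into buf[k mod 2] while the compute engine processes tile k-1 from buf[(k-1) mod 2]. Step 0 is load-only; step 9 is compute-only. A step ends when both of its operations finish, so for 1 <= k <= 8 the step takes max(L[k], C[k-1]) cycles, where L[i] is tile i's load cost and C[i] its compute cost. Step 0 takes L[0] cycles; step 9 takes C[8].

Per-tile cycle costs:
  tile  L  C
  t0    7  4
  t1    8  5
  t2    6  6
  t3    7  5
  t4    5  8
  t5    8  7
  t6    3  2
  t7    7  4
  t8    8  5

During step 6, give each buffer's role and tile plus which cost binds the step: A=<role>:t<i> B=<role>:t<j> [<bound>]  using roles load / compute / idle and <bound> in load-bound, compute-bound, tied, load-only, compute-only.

step 6: A=load:t6 B=compute:t5 [compute-bound]

step 0: L[0]=7 → dur=7, Σ=7 | A=load:t0 B=idle [load-only]
step 1: L[1]=8 C[0]=4 → dur=8, Σ=15 | A=compute:t0 B=load:t1 [load-bound]
step 2: L[2]=6 C[1]=5 → dur=6, Σ=21 | A=load:t2 B=compute:t1 [load-bound]
step 3: L[3]=7 C[2]=6 → dur=7, Σ=28 | A=compute:t2 B=load:t3 [load-bound]
step 4: L[4]=5 C[3]=5 → dur=5, Σ=33 | A=load:t4 B=compute:t3 [tied]
step 5: L[5]=8 C[4]=8 → dur=8, Σ=41 | A=compute:t4 B=load:t5 [tied]
step 6: L[6]=3 C[5]=7 → dur=7, Σ=48 | A=load:t6 B=compute:t5 [compute-bound]
step 7: L[7]=7 C[6]=2 → dur=7, Σ=55 | A=compute:t6 B=load:t7 [load-bound]
step 8: L[8]=8 C[7]=4 → dur=8, Σ=63 | A=load:t8 B=compute:t7 [load-bound]
step 9: C[8]=5 → dur=5, Σ=68 | A=compute:t8 B=idle [compute-only]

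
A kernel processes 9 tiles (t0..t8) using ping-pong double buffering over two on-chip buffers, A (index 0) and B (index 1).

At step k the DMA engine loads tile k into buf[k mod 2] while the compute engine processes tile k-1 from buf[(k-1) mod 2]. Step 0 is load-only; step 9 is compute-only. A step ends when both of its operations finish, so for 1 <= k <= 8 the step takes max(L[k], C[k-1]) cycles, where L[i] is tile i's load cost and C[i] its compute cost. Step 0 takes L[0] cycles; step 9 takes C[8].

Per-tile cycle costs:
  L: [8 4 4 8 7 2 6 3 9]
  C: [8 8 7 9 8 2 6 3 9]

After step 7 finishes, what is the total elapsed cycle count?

[0] DMA t0→A (8c) ∥ CU idle ⇒ 8c, clock 8
[1] DMA t1→B (4c) ∥ CU A:t0 (8c) ⇒ 8c, clock 16
[2] DMA t2→A (4c) ∥ CU B:t1 (8c) ⇒ 8c, clock 24
[3] DMA t3→B (8c) ∥ CU A:t2 (7c) ⇒ 8c, clock 32
[4] DMA t4→A (7c) ∥ CU B:t3 (9c) ⇒ 9c, clock 41
[5] DMA t5→B (2c) ∥ CU A:t4 (8c) ⇒ 8c, clock 49
[6] DMA t6→A (6c) ∥ CU B:t5 (2c) ⇒ 6c, clock 55
[7] DMA t7→B (3c) ∥ CU A:t6 (6c) ⇒ 6c, clock 61
[8] DMA t8→A (9c) ∥ CU B:t7 (3c) ⇒ 9c, clock 70
[9] DMA idle ∥ CU A:t8 (9c) ⇒ 9c, clock 79

end_cycle[7] = 61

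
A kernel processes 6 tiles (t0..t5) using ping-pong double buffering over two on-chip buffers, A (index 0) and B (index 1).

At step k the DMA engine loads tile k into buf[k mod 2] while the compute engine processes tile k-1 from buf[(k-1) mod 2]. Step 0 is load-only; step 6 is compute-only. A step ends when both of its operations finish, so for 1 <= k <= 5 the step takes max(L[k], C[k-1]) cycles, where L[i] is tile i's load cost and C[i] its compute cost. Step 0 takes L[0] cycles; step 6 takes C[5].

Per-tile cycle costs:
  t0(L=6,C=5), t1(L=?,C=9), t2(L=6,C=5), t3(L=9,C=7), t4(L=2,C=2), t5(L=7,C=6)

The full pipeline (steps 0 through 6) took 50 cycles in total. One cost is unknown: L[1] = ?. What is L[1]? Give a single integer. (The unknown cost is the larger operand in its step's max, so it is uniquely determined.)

step 0 = dur = L[0]=6 = 6
step 1 = dur = max(L[1]=?, C[0]=5) = L[1]  (unknown; binding)
step 2 = dur = max(L[2]=6, C[1]=9) = 9
step 3 = dur = max(L[3]=9, C[2]=5) = 9
step 4 = dur = max(L[4]=2, C[3]=7) = 7
step 5 = dur = max(L[5]=7, C[4]=2) = 7
step 6 = dur = C[5]=6 = 6
sum of known step durations = 44
dur[1] = total - known = 50 - 44 = 6
L[1] is the binding max in step 1, so L[1] = dur[1] = 6

L[1] = 6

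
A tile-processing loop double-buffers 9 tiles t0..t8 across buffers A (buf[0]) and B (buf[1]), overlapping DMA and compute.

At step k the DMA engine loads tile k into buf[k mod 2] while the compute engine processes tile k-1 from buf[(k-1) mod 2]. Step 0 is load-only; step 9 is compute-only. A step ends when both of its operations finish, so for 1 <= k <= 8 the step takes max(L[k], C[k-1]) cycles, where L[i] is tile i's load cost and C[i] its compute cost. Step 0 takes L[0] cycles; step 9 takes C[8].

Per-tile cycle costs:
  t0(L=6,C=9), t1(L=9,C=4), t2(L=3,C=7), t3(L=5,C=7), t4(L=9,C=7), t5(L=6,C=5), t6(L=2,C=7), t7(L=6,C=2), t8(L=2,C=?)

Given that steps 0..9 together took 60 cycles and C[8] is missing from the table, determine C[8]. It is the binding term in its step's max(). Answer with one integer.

step 0: dur = L[0]=6 = 6
step 1: dur = max(L[1]=9, C[0]=9) = 9
step 2: dur = max(L[2]=3, C[1]=4) = 4
step 3: dur = max(L[3]=5, C[2]=7) = 7
step 4: dur = max(L[4]=9, C[3]=7) = 9
step 5: dur = max(L[5]=6, C[4]=7) = 7
step 6: dur = max(L[6]=2, C[5]=5) = 5
step 7: dur = max(L[7]=6, C[6]=7) = 7
step 8: dur = max(L[8]=2, C[7]=2) = 2
step 9: dur = C[8]=? = C[8]  (unknown; binding)
sum of known step durations = 56
dur[9] = total - known = 60 - 56 = 4
C[8] is the binding max in step 9, so C[8] = dur[9] = 4

C[8] = 4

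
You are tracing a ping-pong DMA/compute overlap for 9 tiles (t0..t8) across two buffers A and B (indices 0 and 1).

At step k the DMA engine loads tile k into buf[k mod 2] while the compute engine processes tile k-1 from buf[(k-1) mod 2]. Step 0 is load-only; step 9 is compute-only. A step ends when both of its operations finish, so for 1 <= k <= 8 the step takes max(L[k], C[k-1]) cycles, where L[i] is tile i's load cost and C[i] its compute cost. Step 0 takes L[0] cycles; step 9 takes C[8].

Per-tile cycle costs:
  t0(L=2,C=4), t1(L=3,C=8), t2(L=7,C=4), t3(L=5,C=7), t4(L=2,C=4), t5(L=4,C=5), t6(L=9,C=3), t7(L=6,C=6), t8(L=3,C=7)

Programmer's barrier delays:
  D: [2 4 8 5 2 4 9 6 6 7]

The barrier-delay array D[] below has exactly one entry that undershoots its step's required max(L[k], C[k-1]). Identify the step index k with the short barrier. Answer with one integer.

[0] required=L[0]=2=2 vs D=2 ok
[1] required=max(L[1]=3,C[0]=4)=4 vs D=4 ok
[2] required=max(L[2]=7,C[1]=8)=8 vs D=8 ok
[3] required=max(L[3]=5,C[2]=4)=5 vs D=5 ok
[4] required=max(L[4]=2,C[3]=7)=7 vs D=2 SHORT
[5] required=max(L[5]=4,C[4]=4)=4 vs D=4 ok
[6] required=max(L[6]=9,C[5]=5)=9 vs D=9 ok
[7] required=max(L[7]=6,C[6]=3)=6 vs D=6 ok
[8] required=max(L[8]=3,C[7]=6)=6 vs D=6 ok
[9] required=C[8]=7=7 vs D=7 ok

hazard at step 4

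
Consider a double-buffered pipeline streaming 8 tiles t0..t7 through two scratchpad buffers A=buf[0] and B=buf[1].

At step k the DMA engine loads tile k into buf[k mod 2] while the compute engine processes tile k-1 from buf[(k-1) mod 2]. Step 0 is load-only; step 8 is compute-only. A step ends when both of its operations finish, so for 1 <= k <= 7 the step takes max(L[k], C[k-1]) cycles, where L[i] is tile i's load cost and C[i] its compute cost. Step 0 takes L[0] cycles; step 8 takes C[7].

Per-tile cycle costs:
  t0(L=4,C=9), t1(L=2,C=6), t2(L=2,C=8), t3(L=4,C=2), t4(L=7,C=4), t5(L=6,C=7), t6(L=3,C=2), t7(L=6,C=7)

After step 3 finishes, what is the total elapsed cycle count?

end_cycle[3] = 27

  0. 4=4c; end=4; A:t0 B:-
  1. max(2,9)=9c; end=13; A:t0 B:t1
  2. max(2,6)=6c; end=19; A:t2 B:t1
  3. max(4,8)=8c; end=27; A:t2 B:t3
  4. max(7,2)=7c; end=34; A:t4 B:t3
  5. max(6,4)=6c; end=40; A:t4 B:t5
  6. max(3,7)=7c; end=47; A:t6 B:t5
  7. max(6,2)=6c; end=53; A:t6 B:t7
  8. 7=7c; end=60; A:t6 B:t7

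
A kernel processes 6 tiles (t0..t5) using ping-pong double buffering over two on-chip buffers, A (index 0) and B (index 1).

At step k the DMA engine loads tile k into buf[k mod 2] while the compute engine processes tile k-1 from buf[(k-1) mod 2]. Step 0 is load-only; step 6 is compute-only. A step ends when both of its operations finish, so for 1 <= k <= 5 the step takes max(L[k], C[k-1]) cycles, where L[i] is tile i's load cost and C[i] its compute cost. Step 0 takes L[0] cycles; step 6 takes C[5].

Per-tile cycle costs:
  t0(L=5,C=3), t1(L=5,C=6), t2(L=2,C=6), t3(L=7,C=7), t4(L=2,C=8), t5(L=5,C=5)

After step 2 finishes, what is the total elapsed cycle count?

k=0 load=t0/5c comp=- wait=5 total=5
k=1 load=t1/5c comp=t0/3c wait=5 total=10
k=2 load=t2/2c comp=t1/6c wait=6 total=16
k=3 load=t3/7c comp=t2/6c wait=7 total=23
k=4 load=t4/2c comp=t3/7c wait=7 total=30
k=5 load=t5/5c comp=t4/8c wait=8 total=38
k=6 load=- comp=t5/5c wait=5 total=43

end_cycle[2] = 16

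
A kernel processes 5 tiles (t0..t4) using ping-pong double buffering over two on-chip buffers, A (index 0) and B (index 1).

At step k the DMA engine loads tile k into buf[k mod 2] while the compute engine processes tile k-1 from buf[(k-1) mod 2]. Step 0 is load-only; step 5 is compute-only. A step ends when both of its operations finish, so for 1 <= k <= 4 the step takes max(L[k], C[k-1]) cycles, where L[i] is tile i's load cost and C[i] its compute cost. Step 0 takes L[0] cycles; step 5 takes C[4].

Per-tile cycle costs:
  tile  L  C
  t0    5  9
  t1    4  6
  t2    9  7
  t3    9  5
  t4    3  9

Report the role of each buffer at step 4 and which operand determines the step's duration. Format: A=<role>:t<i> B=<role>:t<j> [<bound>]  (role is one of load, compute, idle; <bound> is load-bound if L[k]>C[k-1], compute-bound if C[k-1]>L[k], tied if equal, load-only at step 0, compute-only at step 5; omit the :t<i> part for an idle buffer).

step 4: A=load:t4 B=compute:t3 [compute-bound]

  0. 5=5c; end=5; A:t0 B:-
  1. max(4,9)=9c; end=14; A:t0 B:t1
  2. max(9,6)=9c; end=23; A:t2 B:t1
  3. max(9,7)=9c; end=32; A:t2 B:t3
  4. max(3,5)=5c; end=37; A:t4 B:t3
  5. 9=9c; end=46; A:t4 B:t3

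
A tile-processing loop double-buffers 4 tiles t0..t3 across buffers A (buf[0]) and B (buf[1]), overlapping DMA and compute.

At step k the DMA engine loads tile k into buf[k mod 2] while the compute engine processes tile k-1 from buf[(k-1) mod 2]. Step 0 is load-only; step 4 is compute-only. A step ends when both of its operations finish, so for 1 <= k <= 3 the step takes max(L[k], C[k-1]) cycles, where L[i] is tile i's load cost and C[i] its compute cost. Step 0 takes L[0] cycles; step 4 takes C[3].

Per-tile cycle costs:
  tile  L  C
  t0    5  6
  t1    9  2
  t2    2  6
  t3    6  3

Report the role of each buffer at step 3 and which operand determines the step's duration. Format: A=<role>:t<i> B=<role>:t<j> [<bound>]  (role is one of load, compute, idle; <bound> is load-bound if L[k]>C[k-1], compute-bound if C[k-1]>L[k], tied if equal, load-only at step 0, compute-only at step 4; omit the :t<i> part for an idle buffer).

step 3: A=compute:t2 B=load:t3 [tied]

step 0: L[0]=5 → dur=5, Σ=5 | A=load:t0 B=idle [load-only]
step 1: L[1]=9 C[0]=6 → dur=9, Σ=14 | A=compute:t0 B=load:t1 [load-bound]
step 2: L[2]=2 C[1]=2 → dur=2, Σ=16 | A=load:t2 B=compute:t1 [tied]
step 3: L[3]=6 C[2]=6 → dur=6, Σ=22 | A=compute:t2 B=load:t3 [tied]
step 4: C[3]=3 → dur=3, Σ=25 | A=idle B=compute:t3 [compute-only]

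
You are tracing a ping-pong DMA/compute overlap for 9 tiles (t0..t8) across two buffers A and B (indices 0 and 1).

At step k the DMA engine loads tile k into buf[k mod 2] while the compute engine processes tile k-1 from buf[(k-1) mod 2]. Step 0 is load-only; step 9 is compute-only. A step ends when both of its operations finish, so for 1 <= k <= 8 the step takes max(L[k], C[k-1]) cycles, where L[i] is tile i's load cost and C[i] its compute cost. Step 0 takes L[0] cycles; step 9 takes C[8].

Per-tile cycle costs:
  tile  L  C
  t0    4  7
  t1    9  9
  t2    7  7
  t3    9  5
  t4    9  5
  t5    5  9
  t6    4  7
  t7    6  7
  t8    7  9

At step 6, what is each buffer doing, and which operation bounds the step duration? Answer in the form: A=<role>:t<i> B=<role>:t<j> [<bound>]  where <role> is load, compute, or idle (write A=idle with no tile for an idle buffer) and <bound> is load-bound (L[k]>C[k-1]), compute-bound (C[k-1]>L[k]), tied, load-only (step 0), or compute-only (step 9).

step 0: L[0]=4 → dur=4, Σ=4 | A=load:t0 B=idle [load-only]
step 1: L[1]=9 C[0]=7 → dur=9, Σ=13 | A=compute:t0 B=load:t1 [load-bound]
step 2: L[2]=7 C[1]=9 → dur=9, Σ=22 | A=load:t2 B=compute:t1 [compute-bound]
step 3: L[3]=9 C[2]=7 → dur=9, Σ=31 | A=compute:t2 B=load:t3 [load-bound]
step 4: L[4]=9 C[3]=5 → dur=9, Σ=40 | A=load:t4 B=compute:t3 [load-bound]
step 5: L[5]=5 C[4]=5 → dur=5, Σ=45 | A=compute:t4 B=load:t5 [tied]
step 6: L[6]=4 C[5]=9 → dur=9, Σ=54 | A=load:t6 B=compute:t5 [compute-bound]
step 7: L[7]=6 C[6]=7 → dur=7, Σ=61 | A=compute:t6 B=load:t7 [compute-bound]
step 8: L[8]=7 C[7]=7 → dur=7, Σ=68 | A=load:t8 B=compute:t7 [tied]
step 9: C[8]=9 → dur=9, Σ=77 | A=compute:t8 B=idle [compute-only]

step 6: A=load:t6 B=compute:t5 [compute-bound]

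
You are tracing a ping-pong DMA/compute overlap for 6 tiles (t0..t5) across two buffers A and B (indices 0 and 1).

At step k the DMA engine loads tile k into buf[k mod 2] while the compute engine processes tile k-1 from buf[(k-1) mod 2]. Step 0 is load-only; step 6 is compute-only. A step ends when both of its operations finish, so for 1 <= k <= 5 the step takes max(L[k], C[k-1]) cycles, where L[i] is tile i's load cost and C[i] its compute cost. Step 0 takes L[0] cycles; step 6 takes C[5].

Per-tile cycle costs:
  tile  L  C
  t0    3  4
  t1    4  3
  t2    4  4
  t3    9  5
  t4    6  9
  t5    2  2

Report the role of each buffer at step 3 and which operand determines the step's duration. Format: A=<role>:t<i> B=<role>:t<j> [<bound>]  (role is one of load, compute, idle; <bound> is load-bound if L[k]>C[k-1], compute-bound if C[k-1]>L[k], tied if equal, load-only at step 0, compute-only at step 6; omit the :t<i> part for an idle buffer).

step 3: A=compute:t2 B=load:t3 [load-bound]

k=0 load=t0/3c comp=- wait=3 total=3
k=1 load=t1/4c comp=t0/4c wait=4 total=7
k=2 load=t2/4c comp=t1/3c wait=4 total=11
k=3 load=t3/9c comp=t2/4c wait=9 total=20
k=4 load=t4/6c comp=t3/5c wait=6 total=26
k=5 load=t5/2c comp=t4/9c wait=9 total=35
k=6 load=- comp=t5/2c wait=2 total=37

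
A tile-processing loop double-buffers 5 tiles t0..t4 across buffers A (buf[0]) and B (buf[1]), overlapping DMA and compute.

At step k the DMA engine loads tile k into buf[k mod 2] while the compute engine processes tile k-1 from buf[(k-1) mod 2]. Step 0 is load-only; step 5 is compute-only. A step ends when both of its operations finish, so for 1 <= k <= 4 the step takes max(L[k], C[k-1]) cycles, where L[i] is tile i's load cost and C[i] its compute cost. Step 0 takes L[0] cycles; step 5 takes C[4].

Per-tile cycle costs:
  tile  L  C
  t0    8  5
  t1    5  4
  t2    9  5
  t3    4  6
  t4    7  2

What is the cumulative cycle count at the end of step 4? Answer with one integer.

k=0 load=t0/8c comp=- wait=8 total=8
k=1 load=t1/5c comp=t0/5c wait=5 total=13
k=2 load=t2/9c comp=t1/4c wait=9 total=22
k=3 load=t3/4c comp=t2/5c wait=5 total=27
k=4 load=t4/7c comp=t3/6c wait=7 total=34
k=5 load=- comp=t4/2c wait=2 total=36

end_cycle[4] = 34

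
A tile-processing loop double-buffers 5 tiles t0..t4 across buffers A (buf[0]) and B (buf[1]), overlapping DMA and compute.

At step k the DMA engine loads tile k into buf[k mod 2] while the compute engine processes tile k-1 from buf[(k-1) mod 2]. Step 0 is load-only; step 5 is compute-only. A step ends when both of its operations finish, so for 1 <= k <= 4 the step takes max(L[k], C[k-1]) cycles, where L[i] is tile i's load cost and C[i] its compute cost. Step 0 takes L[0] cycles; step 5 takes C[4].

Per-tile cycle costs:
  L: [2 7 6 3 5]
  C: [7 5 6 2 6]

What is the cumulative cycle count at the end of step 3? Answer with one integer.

k=0 load=t0/2c comp=- wait=2 total=2
k=1 load=t1/7c comp=t0/7c wait=7 total=9
k=2 load=t2/6c comp=t1/5c wait=6 total=15
k=3 load=t3/3c comp=t2/6c wait=6 total=21
k=4 load=t4/5c comp=t3/2c wait=5 total=26
k=5 load=- comp=t4/6c wait=6 total=32

end_cycle[3] = 21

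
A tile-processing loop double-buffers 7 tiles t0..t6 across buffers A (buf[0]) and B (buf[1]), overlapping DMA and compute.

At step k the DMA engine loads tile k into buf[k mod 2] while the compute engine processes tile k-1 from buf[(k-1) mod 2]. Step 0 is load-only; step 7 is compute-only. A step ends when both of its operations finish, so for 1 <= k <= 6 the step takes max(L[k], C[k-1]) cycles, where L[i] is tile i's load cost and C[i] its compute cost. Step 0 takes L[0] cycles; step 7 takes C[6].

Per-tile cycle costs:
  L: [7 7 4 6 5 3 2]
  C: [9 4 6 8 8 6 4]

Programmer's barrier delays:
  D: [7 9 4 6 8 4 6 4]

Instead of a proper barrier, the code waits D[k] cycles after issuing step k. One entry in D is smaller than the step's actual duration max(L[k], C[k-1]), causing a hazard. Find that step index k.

k=0 barrier L[0]=7→7c, D[0]=7 ok
k=1 barrier max(L[1]=7,C[0]=9)→9c, D[1]=9 ok
k=2 barrier max(L[2]=4,C[1]=4)→4c, D[2]=4 ok
k=3 barrier max(L[3]=6,C[2]=6)→6c, D[3]=6 ok
k=4 barrier max(L[4]=5,C[3]=8)→8c, D[4]=8 ok
k=5 barrier max(L[5]=3,C[4]=8)→8c, D[5]=4 SHORT
k=6 barrier max(L[6]=2,C[5]=6)→6c, D[6]=6 ok
k=7 barrier C[6]=4→4c, D[7]=4 ok

hazard at step 5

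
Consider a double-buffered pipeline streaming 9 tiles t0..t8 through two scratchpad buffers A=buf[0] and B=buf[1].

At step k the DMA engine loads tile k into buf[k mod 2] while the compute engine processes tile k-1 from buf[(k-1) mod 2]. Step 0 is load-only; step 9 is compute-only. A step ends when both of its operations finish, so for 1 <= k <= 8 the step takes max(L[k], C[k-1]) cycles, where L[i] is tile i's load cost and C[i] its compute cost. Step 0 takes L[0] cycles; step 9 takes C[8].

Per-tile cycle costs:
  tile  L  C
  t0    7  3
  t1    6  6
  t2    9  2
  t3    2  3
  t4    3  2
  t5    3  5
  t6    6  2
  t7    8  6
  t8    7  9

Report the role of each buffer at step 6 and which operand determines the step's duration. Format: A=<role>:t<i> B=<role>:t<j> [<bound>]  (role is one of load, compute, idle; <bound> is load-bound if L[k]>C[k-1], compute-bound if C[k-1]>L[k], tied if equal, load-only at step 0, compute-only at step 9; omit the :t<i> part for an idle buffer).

k=0 load=t0/7c comp=- wait=7 total=7
k=1 load=t1/6c comp=t0/3c wait=6 total=13
k=2 load=t2/9c comp=t1/6c wait=9 total=22
k=3 load=t3/2c comp=t2/2c wait=2 total=24
k=4 load=t4/3c comp=t3/3c wait=3 total=27
k=5 load=t5/3c comp=t4/2c wait=3 total=30
k=6 load=t6/6c comp=t5/5c wait=6 total=36
k=7 load=t7/8c comp=t6/2c wait=8 total=44
k=8 load=t8/7c comp=t7/6c wait=7 total=51
k=9 load=- comp=t8/9c wait=9 total=60

step 6: A=load:t6 B=compute:t5 [load-bound]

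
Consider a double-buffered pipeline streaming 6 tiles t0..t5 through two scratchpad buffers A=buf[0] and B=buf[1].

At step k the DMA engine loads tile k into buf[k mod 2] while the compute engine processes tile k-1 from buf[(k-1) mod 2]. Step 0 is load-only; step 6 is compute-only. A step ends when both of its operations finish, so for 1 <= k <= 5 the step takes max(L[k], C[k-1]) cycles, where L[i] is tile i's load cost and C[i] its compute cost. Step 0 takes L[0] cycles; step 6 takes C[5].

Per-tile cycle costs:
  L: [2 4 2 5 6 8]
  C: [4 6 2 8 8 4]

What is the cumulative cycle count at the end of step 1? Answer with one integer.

step 0: L[0]=2 → dur=2, Σ=2 | A=load:t0 B=idle [load-only]
step 1: L[1]=4 C[0]=4 → dur=4, Σ=6 | A=compute:t0 B=load:t1 [tied]
step 2: L[2]=2 C[1]=6 → dur=6, Σ=12 | A=load:t2 B=compute:t1 [compute-bound]
step 3: L[3]=5 C[2]=2 → dur=5, Σ=17 | A=compute:t2 B=load:t3 [load-bound]
step 4: L[4]=6 C[3]=8 → dur=8, Σ=25 | A=load:t4 B=compute:t3 [compute-bound]
step 5: L[5]=8 C[4]=8 → dur=8, Σ=33 | A=compute:t4 B=load:t5 [tied]
step 6: C[5]=4 → dur=4, Σ=37 | A=idle B=compute:t5 [compute-only]

end_cycle[1] = 6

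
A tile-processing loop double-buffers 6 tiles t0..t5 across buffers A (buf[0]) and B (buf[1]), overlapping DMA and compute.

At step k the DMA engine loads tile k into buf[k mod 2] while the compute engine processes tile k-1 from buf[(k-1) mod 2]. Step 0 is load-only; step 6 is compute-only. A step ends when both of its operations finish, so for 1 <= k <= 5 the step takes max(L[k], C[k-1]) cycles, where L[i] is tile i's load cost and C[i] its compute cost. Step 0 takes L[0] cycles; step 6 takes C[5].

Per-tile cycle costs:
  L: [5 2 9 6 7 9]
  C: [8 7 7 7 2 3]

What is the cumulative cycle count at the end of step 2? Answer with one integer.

end_cycle[2] = 22

step 0: L[0]=5 → dur=5, Σ=5 | A=load:t0 B=idle [load-only]
step 1: L[1]=2 C[0]=8 → dur=8, Σ=13 | A=compute:t0 B=load:t1 [compute-bound]
step 2: L[2]=9 C[1]=7 → dur=9, Σ=22 | A=load:t2 B=compute:t1 [load-bound]
step 3: L[3]=6 C[2]=7 → dur=7, Σ=29 | A=compute:t2 B=load:t3 [compute-bound]
step 4: L[4]=7 C[3]=7 → dur=7, Σ=36 | A=load:t4 B=compute:t3 [tied]
step 5: L[5]=9 C[4]=2 → dur=9, Σ=45 | A=compute:t4 B=load:t5 [load-bound]
step 6: C[5]=3 → dur=3, Σ=48 | A=idle B=compute:t5 [compute-only]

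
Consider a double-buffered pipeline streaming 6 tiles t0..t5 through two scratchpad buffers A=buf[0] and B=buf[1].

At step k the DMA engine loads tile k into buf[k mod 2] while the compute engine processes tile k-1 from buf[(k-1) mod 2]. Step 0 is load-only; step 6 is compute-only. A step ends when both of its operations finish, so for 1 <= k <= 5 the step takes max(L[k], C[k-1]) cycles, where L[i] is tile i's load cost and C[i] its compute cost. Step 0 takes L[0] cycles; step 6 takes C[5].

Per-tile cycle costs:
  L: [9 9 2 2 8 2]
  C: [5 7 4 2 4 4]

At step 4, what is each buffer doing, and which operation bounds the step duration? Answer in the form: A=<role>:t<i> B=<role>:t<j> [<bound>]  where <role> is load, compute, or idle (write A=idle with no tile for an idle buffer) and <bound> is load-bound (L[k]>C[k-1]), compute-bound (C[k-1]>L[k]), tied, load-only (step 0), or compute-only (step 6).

step 4: A=load:t4 B=compute:t3 [load-bound]

k=0 load=t0/9c comp=- wait=9 total=9
k=1 load=t1/9c comp=t0/5c wait=9 total=18
k=2 load=t2/2c comp=t1/7c wait=7 total=25
k=3 load=t3/2c comp=t2/4c wait=4 total=29
k=4 load=t4/8c comp=t3/2c wait=8 total=37
k=5 load=t5/2c comp=t4/4c wait=4 total=41
k=6 load=- comp=t5/4c wait=4 total=45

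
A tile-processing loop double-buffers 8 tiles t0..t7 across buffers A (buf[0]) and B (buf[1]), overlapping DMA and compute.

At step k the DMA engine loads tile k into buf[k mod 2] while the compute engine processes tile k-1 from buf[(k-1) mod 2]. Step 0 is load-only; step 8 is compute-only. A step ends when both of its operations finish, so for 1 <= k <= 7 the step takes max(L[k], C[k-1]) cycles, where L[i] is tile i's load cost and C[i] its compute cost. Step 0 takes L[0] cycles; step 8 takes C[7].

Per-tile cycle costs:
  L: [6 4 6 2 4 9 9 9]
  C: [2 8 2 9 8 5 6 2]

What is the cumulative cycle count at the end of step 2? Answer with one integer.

  0. 6=6c; end=6; A:t0 B:-
  1. max(4,2)=4c; end=10; A:t0 B:t1
  2. max(6,8)=8c; end=18; A:t2 B:t1
  3. max(2,2)=2c; end=20; A:t2 B:t3
  4. max(4,9)=9c; end=29; A:t4 B:t3
  5. max(9,8)=9c; end=38; A:t4 B:t5
  6. max(9,5)=9c; end=47; A:t6 B:t5
  7. max(9,6)=9c; end=56; A:t6 B:t7
  8. 2=2c; end=58; A:t6 B:t7

end_cycle[2] = 18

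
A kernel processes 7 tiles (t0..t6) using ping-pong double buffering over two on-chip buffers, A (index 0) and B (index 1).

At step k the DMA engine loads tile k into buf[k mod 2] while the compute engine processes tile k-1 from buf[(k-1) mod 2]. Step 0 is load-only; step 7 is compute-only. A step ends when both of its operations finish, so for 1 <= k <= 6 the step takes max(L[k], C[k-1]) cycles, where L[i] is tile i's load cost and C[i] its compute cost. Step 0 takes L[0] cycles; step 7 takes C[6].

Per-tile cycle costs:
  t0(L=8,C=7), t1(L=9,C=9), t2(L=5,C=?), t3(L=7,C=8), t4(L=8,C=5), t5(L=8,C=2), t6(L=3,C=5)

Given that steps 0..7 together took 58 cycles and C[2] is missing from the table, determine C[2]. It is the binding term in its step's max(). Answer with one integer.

C[2] = 8

step 0: dur = L[0]=8 = 8
step 1: dur = max(L[1]=9, C[0]=7) = 9
step 2: dur = max(L[2]=5, C[1]=9) = 9
step 3: dur = max(L[3]=7, C[2]=?) = C[2]  (unknown; binding)
step 4: dur = max(L[4]=8, C[3]=8) = 8
step 5: dur = max(L[5]=8, C[4]=5) = 8
step 6: dur = max(L[6]=3, C[5]=2) = 3
step 7: dur = C[6]=5 = 5
sum of known step durations = 50
dur[3] = total - known = 58 - 50 = 8
C[2] is the binding max in step 3, so C[2] = dur[3] = 8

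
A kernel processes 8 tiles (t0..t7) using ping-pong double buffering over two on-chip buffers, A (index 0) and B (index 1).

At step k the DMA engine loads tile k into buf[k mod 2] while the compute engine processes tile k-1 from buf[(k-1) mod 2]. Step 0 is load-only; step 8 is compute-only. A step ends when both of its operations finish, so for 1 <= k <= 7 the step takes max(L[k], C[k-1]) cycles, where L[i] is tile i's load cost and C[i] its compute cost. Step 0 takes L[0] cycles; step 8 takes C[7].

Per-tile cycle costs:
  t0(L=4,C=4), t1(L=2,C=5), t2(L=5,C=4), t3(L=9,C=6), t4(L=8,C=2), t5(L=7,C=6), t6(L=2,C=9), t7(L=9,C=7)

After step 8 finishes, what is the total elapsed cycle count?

  0. 4=4c; end=4; A:t0 B:-
  1. max(2,4)=4c; end=8; A:t0 B:t1
  2. max(5,5)=5c; end=13; A:t2 B:t1
  3. max(9,4)=9c; end=22; A:t2 B:t3
  4. max(8,6)=8c; end=30; A:t4 B:t3
  5. max(7,2)=7c; end=37; A:t4 B:t5
  6. max(2,6)=6c; end=43; A:t6 B:t5
  7. max(9,9)=9c; end=52; A:t6 B:t7
  8. 7=7c; end=59; A:t6 B:t7

end_cycle[8] = 59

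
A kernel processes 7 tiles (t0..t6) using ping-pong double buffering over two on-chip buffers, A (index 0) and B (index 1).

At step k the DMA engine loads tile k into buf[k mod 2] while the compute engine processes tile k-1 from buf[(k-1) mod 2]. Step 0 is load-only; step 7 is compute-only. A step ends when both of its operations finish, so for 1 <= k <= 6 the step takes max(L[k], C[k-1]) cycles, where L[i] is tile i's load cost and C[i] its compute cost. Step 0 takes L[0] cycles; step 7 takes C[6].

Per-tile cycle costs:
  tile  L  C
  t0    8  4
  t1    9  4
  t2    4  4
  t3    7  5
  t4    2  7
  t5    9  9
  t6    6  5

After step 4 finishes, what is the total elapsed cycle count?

k=0 load=t0/8c comp=- wait=8 total=8
k=1 load=t1/9c comp=t0/4c wait=9 total=17
k=2 load=t2/4c comp=t1/4c wait=4 total=21
k=3 load=t3/7c comp=t2/4c wait=7 total=28
k=4 load=t4/2c comp=t3/5c wait=5 total=33
k=5 load=t5/9c comp=t4/7c wait=9 total=42
k=6 load=t6/6c comp=t5/9c wait=9 total=51
k=7 load=- comp=t6/5c wait=5 total=56

end_cycle[4] = 33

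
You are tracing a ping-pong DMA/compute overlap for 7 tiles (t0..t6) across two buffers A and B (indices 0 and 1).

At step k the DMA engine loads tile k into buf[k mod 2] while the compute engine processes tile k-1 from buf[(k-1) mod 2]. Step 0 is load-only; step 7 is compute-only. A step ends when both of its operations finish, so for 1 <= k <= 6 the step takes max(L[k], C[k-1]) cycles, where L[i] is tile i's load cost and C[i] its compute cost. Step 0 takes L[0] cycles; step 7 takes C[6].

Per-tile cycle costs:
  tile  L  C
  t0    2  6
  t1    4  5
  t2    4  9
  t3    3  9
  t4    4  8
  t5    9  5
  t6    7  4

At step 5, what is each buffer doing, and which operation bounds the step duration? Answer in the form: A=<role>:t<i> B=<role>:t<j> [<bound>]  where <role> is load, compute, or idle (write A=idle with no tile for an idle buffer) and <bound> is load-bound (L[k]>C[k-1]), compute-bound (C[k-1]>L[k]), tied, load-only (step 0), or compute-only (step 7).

step 0: L[0]=2 → dur=2, Σ=2 | A=load:t0 B=idle [load-only]
step 1: L[1]=4 C[0]=6 → dur=6, Σ=8 | A=compute:t0 B=load:t1 [compute-bound]
step 2: L[2]=4 C[1]=5 → dur=5, Σ=13 | A=load:t2 B=compute:t1 [compute-bound]
step 3: L[3]=3 C[2]=9 → dur=9, Σ=22 | A=compute:t2 B=load:t3 [compute-bound]
step 4: L[4]=4 C[3]=9 → dur=9, Σ=31 | A=load:t4 B=compute:t3 [compute-bound]
step 5: L[5]=9 C[4]=8 → dur=9, Σ=40 | A=compute:t4 B=load:t5 [load-bound]
step 6: L[6]=7 C[5]=5 → dur=7, Σ=47 | A=load:t6 B=compute:t5 [load-bound]
step 7: C[6]=4 → dur=4, Σ=51 | A=compute:t6 B=idle [compute-only]

step 5: A=compute:t4 B=load:t5 [load-bound]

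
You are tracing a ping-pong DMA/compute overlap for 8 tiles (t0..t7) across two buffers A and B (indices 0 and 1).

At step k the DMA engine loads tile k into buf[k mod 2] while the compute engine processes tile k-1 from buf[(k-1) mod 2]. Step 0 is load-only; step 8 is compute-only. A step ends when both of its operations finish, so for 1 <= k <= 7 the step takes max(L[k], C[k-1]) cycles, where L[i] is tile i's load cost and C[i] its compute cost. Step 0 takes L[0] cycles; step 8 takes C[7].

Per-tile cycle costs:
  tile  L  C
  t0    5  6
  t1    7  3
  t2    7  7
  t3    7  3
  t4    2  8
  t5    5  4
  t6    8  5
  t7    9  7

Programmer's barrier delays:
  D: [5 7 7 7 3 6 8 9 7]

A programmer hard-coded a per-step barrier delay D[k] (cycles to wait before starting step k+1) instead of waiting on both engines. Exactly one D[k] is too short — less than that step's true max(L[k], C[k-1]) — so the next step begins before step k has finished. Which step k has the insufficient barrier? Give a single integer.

hazard at step 5

step 0: need L[0]=5 = 5; D[0]=5 ok
step 1: need max(L[1]=7,C[0]=6) = 7; D[1]=7 ok
step 2: need max(L[2]=7,C[1]=3) = 7; D[2]=7 ok
step 3: need max(L[3]=7,C[2]=7) = 7; D[3]=7 ok
step 4: need max(L[4]=2,C[3]=3) = 3; D[4]=3 ok
step 5: need max(L[5]=5,C[4]=8) = 8; D[5]=6 SHORT
step 6: need max(L[6]=8,C[5]=4) = 8; D[6]=8 ok
step 7: need max(L[7]=9,C[6]=5) = 9; D[7]=9 ok
step 8: need C[7]=7 = 7; D[8]=7 ok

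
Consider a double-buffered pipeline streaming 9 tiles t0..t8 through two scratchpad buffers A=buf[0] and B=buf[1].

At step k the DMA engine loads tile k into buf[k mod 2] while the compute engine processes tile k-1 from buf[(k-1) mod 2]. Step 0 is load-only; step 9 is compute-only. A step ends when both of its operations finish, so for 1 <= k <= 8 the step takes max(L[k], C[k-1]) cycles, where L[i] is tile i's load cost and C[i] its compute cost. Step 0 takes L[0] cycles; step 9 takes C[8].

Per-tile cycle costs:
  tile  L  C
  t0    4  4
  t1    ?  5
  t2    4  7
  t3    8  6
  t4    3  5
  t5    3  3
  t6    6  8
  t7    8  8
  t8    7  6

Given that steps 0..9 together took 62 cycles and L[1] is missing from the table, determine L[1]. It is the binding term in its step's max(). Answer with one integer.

step 0 → dur = L[0]=4 = 4
step 1 → dur = max(L[1]=?, C[0]=4) = L[1]  (unknown; binding)
step 2 → dur = max(L[2]=4, C[1]=5) = 5
step 3 → dur = max(L[3]=8, C[2]=7) = 8
step 4 → dur = max(L[4]=3, C[3]=6) = 6
step 5 → dur = max(L[5]=3, C[4]=5) = 5
step 6 → dur = max(L[6]=6, C[5]=3) = 6
step 7 → dur = max(L[7]=8, C[6]=8) = 8
step 8 → dur = max(L[8]=7, C[7]=8) = 8
step 9 → dur = C[8]=6 = 6
sum of known step durations = 56
dur[1] = total - known = 62 - 56 = 6
L[1] is the binding max in step 1, so L[1] = dur[1] = 6

L[1] = 6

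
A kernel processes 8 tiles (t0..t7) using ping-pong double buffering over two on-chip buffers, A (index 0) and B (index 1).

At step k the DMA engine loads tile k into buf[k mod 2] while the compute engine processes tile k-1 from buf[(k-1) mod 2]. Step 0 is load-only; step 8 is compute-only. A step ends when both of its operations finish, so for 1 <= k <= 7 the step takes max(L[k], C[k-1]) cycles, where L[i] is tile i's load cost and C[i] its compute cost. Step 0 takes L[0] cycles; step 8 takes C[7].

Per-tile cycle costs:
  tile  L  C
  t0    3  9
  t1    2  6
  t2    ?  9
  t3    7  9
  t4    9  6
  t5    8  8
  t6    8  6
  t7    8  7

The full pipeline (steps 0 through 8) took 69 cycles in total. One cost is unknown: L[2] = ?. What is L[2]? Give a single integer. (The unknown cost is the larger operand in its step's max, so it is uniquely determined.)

L[2] = 8

step 0 = dur = L[0]=3 = 3
step 1 = dur = max(L[1]=2, C[0]=9) = 9
step 2 = dur = max(L[2]=?, C[1]=6) = L[2]  (unknown; binding)
step 3 = dur = max(L[3]=7, C[2]=9) = 9
step 4 = dur = max(L[4]=9, C[3]=9) = 9
step 5 = dur = max(L[5]=8, C[4]=6) = 8
step 6 = dur = max(L[6]=8, C[5]=8) = 8
step 7 = dur = max(L[7]=8, C[6]=6) = 8
step 8 = dur = C[7]=7 = 7
sum of known step durations = 61
dur[2] = total - known = 69 - 61 = 8
L[2] is the binding max in step 2, so L[2] = dur[2] = 8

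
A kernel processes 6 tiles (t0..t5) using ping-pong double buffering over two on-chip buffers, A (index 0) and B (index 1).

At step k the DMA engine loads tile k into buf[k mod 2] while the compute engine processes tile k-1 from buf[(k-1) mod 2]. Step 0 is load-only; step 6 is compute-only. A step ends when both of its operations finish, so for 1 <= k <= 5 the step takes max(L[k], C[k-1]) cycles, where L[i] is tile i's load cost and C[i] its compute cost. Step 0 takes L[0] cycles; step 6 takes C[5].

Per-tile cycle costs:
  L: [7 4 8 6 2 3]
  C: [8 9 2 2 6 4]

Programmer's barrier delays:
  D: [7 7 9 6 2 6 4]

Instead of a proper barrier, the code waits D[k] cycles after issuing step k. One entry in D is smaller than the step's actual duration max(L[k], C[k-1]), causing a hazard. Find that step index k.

hazard at step 1

k=0 barrier L[0]=7→7c, D[0]=7 ok
k=1 barrier max(L[1]=4,C[0]=8)→8c, D[1]=7 SHORT
k=2 barrier max(L[2]=8,C[1]=9)→9c, D[2]=9 ok
k=3 barrier max(L[3]=6,C[2]=2)→6c, D[3]=6 ok
k=4 barrier max(L[4]=2,C[3]=2)→2c, D[4]=2 ok
k=5 barrier max(L[5]=3,C[4]=6)→6c, D[5]=6 ok
k=6 barrier C[5]=4→4c, D[6]=4 ok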